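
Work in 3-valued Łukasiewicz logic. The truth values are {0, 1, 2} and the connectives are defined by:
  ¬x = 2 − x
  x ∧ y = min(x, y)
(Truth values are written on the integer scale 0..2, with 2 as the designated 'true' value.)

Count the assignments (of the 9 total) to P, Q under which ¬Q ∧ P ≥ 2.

P = 0, Q = 0 ↦ 0  <
P = 0, Q = 1 ↦ 0  <
P = 0, Q = 2 ↦ 0  <
P = 1, Q = 0 ↦ 1  <
P = 1, Q = 1 ↦ 1  <
P = 1, Q = 2 ↦ 0  <
P = 2, Q = 0 ↦ 2  ≥
P = 2, Q = 1 ↦ 1  <
P = 2, Q = 2 ↦ 0  <
So 1 of the 9 assignments meets the threshold.

1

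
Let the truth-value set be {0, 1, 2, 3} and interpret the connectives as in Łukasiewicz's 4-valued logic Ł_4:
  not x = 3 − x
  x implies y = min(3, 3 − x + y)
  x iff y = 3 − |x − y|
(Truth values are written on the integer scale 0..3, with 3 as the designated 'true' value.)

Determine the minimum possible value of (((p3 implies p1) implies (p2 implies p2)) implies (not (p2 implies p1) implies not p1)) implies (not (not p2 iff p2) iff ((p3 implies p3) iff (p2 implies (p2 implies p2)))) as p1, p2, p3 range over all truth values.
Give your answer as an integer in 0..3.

Take p1 = 0, p2 = 1, p3 = 0:
p3 implies p1 = 0 implies 0 = 3
p2 implies p2 = 1 implies 1 = 3
(p3 implies p1) implies (p2 implies p2) = 3 implies 3 = 3
p2 implies p1 = 1 implies 0 = 2
not (p2 implies p1) = not 2 = 1
not p1 = not 0 = 3
not (p2 implies p1) implies not p1 = 1 implies 3 = 3
((p3 implies p1) implies (p2 implies p2)) implies (not (p2 implies p1) implies not p1) = 3 implies 3 = 3
not p2 = not 1 = 2
not p2 iff p2 = 2 iff 1 = 2
not (not p2 iff p2) = not 2 = 1
p3 implies p3 = 0 implies 0 = 3
p2 implies p2 = 1 implies 1 = 3
p2 implies (p2 implies p2) = 1 implies 3 = 3
(p3 implies p3) iff (p2 implies (p2 implies p2)) = 3 iff 3 = 3
not (not p2 iff p2) iff ((p3 implies p3) iff (p2 implies (p2 implies p2))) = 1 iff 3 = 1
(((p3 implies p1) implies (p2 implies p2)) implies (not (p2 implies p1) implies not p1)) implies (not (not p2 iff p2) iff ((p3 implies p3) iff (p2 implies (p2 implies p2)))) = 3 implies 1 = 1
No assignment yields a value below 1, so this is the minimum.

1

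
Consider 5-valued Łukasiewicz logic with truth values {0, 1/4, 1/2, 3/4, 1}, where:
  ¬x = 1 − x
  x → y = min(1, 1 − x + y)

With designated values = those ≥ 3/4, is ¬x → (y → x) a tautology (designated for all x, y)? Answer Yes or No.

No

Counterexample: take x = 0, y = 1/2.
¬x = ¬0 = 1
y → x = 1/2 → 0 = 1/2
¬x → (y → x) = 1 → 1/2 = 1/2
This gives 1/2, which is below 3/4.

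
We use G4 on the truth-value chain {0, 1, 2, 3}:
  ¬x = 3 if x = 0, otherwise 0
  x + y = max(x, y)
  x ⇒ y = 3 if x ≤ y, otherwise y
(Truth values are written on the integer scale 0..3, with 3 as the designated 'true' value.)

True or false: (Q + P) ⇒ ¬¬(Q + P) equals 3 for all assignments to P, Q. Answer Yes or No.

P = 0, Q = 0 ↦ 3
P = 0, Q = 1 ↦ 3
P = 0, Q = 2 ↦ 3
P = 0, Q = 3 ↦ 3
P = 1, Q = 0 ↦ 3
P = 1, Q = 1 ↦ 3
P = 1, Q = 2 ↦ 3
P = 1, Q = 3 ↦ 3
P = 2, Q = 0 ↦ 3
P = 2, Q = 1 ↦ 3
P = 2, Q = 2 ↦ 3
P = 2, Q = 3 ↦ 3
P = 3, Q = 0 ↦ 3
P = 3, Q = 1 ↦ 3
P = 3, Q = 2 ↦ 3
P = 3, Q = 3 ↦ 3
Every assignment gives a value ≥ 3.

Yes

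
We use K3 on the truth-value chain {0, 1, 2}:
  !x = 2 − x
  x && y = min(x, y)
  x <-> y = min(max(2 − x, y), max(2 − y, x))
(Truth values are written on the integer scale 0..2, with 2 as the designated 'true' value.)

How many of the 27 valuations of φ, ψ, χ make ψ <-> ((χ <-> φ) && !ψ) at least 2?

value 2: 2 assignments (counts)
value 1: 14 assignments
value 0: 11 assignments
So 2 of the 27 assignments meet the threshold.

2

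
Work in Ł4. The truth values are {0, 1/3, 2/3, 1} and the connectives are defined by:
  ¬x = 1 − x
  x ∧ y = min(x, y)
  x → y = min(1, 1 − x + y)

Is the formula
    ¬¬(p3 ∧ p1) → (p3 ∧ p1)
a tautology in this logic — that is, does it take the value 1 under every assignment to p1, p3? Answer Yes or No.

Yes

p1 = 0, p3 = 0 ↦ 1
p1 = 0, p3 = 1/3 ↦ 1
p1 = 0, p3 = 2/3 ↦ 1
p1 = 0, p3 = 1 ↦ 1
p1 = 1/3, p3 = 0 ↦ 1
p1 = 1/3, p3 = 1/3 ↦ 1
p1 = 1/3, p3 = 2/3 ↦ 1
p1 = 1/3, p3 = 1 ↦ 1
p1 = 2/3, p3 = 0 ↦ 1
p1 = 2/3, p3 = 1/3 ↦ 1
p1 = 2/3, p3 = 2/3 ↦ 1
p1 = 2/3, p3 = 1 ↦ 1
p1 = 1, p3 = 0 ↦ 1
p1 = 1, p3 = 1/3 ↦ 1
p1 = 1, p3 = 2/3 ↦ 1
p1 = 1, p3 = 1 ↦ 1
Every assignment gives a value ≥ 1.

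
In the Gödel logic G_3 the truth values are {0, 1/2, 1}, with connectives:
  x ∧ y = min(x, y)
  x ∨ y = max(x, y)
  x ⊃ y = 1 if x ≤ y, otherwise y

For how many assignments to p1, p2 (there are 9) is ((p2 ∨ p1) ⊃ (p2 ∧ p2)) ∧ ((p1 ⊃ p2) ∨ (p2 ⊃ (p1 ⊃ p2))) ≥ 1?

p1 = 0, p2 = 0 ↦ 1  ≥
p1 = 0, p2 = 1/2 ↦ 1  ≥
p1 = 0, p2 = 1 ↦ 1  ≥
p1 = 1/2, p2 = 0 ↦ 0  <
p1 = 1/2, p2 = 1/2 ↦ 1  ≥
p1 = 1/2, p2 = 1 ↦ 1  ≥
p1 = 1, p2 = 0 ↦ 0  <
p1 = 1, p2 = 1/2 ↦ 1/2  <
p1 = 1, p2 = 1 ↦ 1  ≥
So 6 of the 9 assignments meet the threshold.

6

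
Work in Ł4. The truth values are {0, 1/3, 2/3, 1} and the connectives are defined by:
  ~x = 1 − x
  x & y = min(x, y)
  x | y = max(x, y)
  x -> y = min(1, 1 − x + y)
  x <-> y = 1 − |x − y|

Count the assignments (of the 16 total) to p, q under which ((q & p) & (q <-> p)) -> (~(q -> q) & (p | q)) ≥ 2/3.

p = 0, q = 0 ↦ 1  ≥
p = 0, q = 1/3 ↦ 1  ≥
p = 0, q = 2/3 ↦ 1  ≥
p = 0, q = 1 ↦ 1  ≥
p = 1/3, q = 0 ↦ 1  ≥
p = 1/3, q = 1/3 ↦ 2/3  ≥
p = 1/3, q = 2/3 ↦ 2/3  ≥
p = 1/3, q = 1 ↦ 2/3  ≥
p = 2/3, q = 0 ↦ 1  ≥
p = 2/3, q = 1/3 ↦ 2/3  ≥
p = 2/3, q = 2/3 ↦ 1/3  <
p = 2/3, q = 1 ↦ 1/3  <
p = 1, q = 0 ↦ 1  ≥
p = 1, q = 1/3 ↦ 2/3  ≥
p = 1, q = 2/3 ↦ 1/3  <
p = 1, q = 1 ↦ 0  <
So 12 of the 16 assignments meet the threshold.

12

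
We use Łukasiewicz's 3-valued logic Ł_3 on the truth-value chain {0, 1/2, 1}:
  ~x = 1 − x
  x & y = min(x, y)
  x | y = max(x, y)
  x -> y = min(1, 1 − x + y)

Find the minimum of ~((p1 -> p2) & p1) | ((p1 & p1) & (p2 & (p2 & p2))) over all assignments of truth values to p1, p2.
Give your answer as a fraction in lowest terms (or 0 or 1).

1/2

Take p1 = 1/2, p2 = 0:
p1 -> p2 = 1/2 -> 0 = 1/2
(p1 -> p2) & p1 = 1/2 & 1/2 = 1/2
~((p1 -> p2) & p1) = ~1/2 = 1/2
p1 & p1 = 1/2 & 1/2 = 1/2
p2 & p2 = 0 & 0 = 0
p2 & (p2 & p2) = 0 & 0 = 0
(p1 & p1) & (p2 & (p2 & p2)) = 1/2 & 0 = 0
~((p1 -> p2) & p1) | ((p1 & p1) & (p2 & (p2 & p2))) = 1/2 | 0 = 1/2
No assignment yields a value below 1/2, so this is the minimum.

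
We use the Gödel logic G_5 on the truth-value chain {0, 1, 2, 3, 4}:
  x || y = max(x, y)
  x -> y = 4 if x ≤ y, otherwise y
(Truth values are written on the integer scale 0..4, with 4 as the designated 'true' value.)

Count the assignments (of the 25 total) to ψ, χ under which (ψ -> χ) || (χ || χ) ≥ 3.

16

value 4: 15 assignments (counts)
value 3: 1 assignment (counts)
value 2: 2 assignments
value 1: 3 assignments
value 0: 4 assignments
So 16 of the 25 assignments meet the threshold.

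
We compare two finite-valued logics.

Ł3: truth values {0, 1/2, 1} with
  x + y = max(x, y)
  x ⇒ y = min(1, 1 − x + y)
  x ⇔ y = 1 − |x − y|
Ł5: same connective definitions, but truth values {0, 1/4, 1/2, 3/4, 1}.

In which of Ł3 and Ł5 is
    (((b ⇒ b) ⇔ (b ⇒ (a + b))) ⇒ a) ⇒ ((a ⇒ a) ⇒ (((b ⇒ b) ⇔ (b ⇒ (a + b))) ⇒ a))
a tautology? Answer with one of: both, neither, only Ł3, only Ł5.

In Ł3: every assignment gives 1 — tautology.
In Ł5: every assignment gives 1 — tautology.

both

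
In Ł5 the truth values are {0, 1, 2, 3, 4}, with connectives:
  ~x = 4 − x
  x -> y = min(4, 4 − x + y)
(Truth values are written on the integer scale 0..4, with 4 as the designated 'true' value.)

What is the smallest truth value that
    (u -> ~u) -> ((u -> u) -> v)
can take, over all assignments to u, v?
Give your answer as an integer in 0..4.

0

Take u = 0, v = 0:
~u = ~0 = 4
u -> ~u = 0 -> 4 = 4
u -> u = 0 -> 0 = 4
(u -> u) -> v = 4 -> 0 = 0
(u -> ~u) -> ((u -> u) -> v) = 4 -> 0 = 0
No assignment yields a value below 0, so this is the minimum.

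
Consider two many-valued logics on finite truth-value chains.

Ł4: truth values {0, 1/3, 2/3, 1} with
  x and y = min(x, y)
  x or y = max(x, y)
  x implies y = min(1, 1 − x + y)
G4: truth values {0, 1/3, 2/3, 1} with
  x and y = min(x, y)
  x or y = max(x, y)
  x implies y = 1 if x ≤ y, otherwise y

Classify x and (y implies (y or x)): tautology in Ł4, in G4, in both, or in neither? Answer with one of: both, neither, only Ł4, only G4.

neither

In Ł4: at x = 0, y = 0 the value is 0 — not a tautology.
In G4: at x = 0, y = 0 the value is 0 — not a tautology.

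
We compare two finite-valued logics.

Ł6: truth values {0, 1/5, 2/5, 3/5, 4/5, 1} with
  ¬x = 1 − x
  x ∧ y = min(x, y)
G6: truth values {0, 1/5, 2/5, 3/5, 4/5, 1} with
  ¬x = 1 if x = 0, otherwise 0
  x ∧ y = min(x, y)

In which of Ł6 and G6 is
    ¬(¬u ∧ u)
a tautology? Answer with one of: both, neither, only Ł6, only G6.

In Ł6: at u = 1/5 the value is 4/5 — not a tautology.
In G6: every assignment gives 1 — tautology.

only G6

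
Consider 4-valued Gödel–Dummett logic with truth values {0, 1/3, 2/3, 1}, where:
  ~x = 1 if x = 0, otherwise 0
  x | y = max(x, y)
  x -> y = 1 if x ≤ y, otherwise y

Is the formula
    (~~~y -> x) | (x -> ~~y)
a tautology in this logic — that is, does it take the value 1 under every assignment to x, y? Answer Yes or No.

No

Counterexample: take x = 1/3, y = 0.
~y = ~0 = 1
~~y = ~1 = 0
~~~y = ~0 = 1
~~~y -> x = 1 -> 1/3 = 1/3
~y = ~0 = 1
~~y = ~1 = 0
x -> ~~y = 1/3 -> 0 = 0
(~~~y -> x) | (x -> ~~y) = 1/3 | 0 = 1/3
This gives 1/3 ≠ 1.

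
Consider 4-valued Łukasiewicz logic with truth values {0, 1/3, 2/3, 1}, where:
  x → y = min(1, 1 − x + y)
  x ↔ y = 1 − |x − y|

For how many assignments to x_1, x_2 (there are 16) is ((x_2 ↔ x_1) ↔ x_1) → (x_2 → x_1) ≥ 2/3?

x_1 = 0, x_2 = 0 ↦ 1  ≥
x_1 = 0, x_2 = 1/3 ↦ 1  ≥
x_1 = 0, x_2 = 2/3 ↦ 2/3  ≥
x_1 = 0, x_2 = 1 ↦ 0  <
x_1 = 1/3, x_2 = 0 ↦ 1  ≥
x_1 = 1/3, x_2 = 1/3 ↦ 1  ≥
x_1 = 1/3, x_2 = 2/3 ↦ 1  ≥
x_1 = 1/3, x_2 = 1 ↦ 1/3  <
x_1 = 2/3, x_2 = 0 ↦ 1  ≥
x_1 = 2/3, x_2 = 1/3 ↦ 1  ≥
x_1 = 2/3, x_2 = 2/3 ↦ 1  ≥
x_1 = 2/3, x_2 = 1 ↦ 2/3  ≥
x_1 = 1, x_2 = 0 ↦ 1  ≥
x_1 = 1, x_2 = 1/3 ↦ 1  ≥
x_1 = 1, x_2 = 2/3 ↦ 1  ≥
x_1 = 1, x_2 = 1 ↦ 1  ≥
So 14 of the 16 assignments meet the threshold.

14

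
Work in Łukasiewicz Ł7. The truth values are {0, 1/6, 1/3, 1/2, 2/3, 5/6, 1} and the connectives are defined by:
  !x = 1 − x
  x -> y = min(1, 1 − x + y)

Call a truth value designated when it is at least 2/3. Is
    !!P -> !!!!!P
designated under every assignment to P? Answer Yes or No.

Counterexample: take P = 5/6.
!P = !5/6 = 1/6
!!P = !1/6 = 5/6
!P = !5/6 = 1/6
!!P = !1/6 = 5/6
!!!P = !5/6 = 1/6
!!!!P = !1/6 = 5/6
!!!!!P = !5/6 = 1/6
!!P -> !!!!!P = 5/6 -> 1/6 = 1/3
This gives 1/3, which is below 2/3.

No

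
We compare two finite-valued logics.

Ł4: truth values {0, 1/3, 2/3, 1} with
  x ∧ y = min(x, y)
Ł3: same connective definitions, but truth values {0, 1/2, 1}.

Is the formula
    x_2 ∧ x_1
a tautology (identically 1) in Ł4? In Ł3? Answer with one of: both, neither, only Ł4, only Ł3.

neither

In Ł4: at x_1 = 0, x_2 = 0 the value is 0 — not a tautology.
In Ł3: at x_1 = 0, x_2 = 0 the value is 0 — not a tautology.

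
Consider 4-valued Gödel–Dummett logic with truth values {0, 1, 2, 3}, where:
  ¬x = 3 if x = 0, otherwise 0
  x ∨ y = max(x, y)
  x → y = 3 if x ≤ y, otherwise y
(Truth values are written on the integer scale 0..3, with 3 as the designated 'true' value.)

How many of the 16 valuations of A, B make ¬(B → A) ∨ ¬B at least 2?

A = 0, B = 0 ↦ 3  ≥
A = 0, B = 1 ↦ 3  ≥
A = 0, B = 2 ↦ 3  ≥
A = 0, B = 3 ↦ 3  ≥
A = 1, B = 0 ↦ 3  ≥
A = 1, B = 1 ↦ 0  <
A = 1, B = 2 ↦ 0  <
A = 1, B = 3 ↦ 0  <
A = 2, B = 0 ↦ 3  ≥
A = 2, B = 1 ↦ 0  <
A = 2, B = 2 ↦ 0  <
A = 2, B = 3 ↦ 0  <
A = 3, B = 0 ↦ 3  ≥
A = 3, B = 1 ↦ 0  <
A = 3, B = 2 ↦ 0  <
A = 3, B = 3 ↦ 0  <
So 7 of the 16 assignments meet the threshold.

7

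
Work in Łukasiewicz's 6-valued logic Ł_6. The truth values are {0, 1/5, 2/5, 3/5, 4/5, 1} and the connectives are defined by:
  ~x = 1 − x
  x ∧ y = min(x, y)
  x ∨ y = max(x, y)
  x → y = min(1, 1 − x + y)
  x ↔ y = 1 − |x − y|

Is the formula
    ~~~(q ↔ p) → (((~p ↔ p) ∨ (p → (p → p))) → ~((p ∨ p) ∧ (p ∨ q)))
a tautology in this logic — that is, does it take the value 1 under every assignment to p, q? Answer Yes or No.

No

Counterexample: take p = 3/5, q = 0.
q ↔ p = 0 ↔ 3/5 = 2/5
~(q ↔ p) = ~2/5 = 3/5
~~(q ↔ p) = ~3/5 = 2/5
~~~(q ↔ p) = ~2/5 = 3/5
~p = ~3/5 = 2/5
~p ↔ p = 2/5 ↔ 3/5 = 4/5
p → p = 3/5 → 3/5 = 1
p → (p → p) = 3/5 → 1 = 1
(~p ↔ p) ∨ (p → (p → p)) = 4/5 ∨ 1 = 1
p ∨ p = 3/5 ∨ 3/5 = 3/5
p ∨ q = 3/5 ∨ 0 = 3/5
(p ∨ p) ∧ (p ∨ q) = 3/5 ∧ 3/5 = 3/5
~((p ∨ p) ∧ (p ∨ q)) = ~3/5 = 2/5
((~p ↔ p) ∨ (p → (p → p))) → ~((p ∨ p) ∧ (p ∨ q)) = 1 → 2/5 = 2/5
~~~(q ↔ p) → (((~p ↔ p) ∨ (p → (p → p))) → ~((p ∨ p) ∧ (p ∨ q))) = 3/5 → 2/5 = 4/5
This gives 4/5 ≠ 1.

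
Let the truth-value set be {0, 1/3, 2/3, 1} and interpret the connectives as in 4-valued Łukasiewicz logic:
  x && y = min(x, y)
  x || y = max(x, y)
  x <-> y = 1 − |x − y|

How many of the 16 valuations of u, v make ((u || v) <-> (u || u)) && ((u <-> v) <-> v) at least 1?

4

u = 0, v = 0 ↦ 0  <
u = 0, v = 1/3 ↦ 2/3  <
u = 0, v = 2/3 ↦ 1/3  <
u = 0, v = 1 ↦ 0  <
u = 1/3, v = 0 ↦ 1/3  <
u = 1/3, v = 1/3 ↦ 1/3  <
u = 1/3, v = 2/3 ↦ 2/3  <
u = 1/3, v = 1 ↦ 1/3  <
u = 2/3, v = 0 ↦ 2/3  <
u = 2/3, v = 1/3 ↦ 2/3  <
u = 2/3, v = 2/3 ↦ 2/3  <
u = 2/3, v = 1 ↦ 2/3  <
u = 1, v = 0 ↦ 1  ≥
u = 1, v = 1/3 ↦ 1  ≥
u = 1, v = 2/3 ↦ 1  ≥
u = 1, v = 1 ↦ 1  ≥
So 4 of the 16 assignments meet the threshold.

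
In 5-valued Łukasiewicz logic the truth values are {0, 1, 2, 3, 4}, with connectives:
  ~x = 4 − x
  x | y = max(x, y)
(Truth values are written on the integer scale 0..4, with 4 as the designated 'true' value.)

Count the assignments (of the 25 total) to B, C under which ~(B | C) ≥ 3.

value 4: 1 assignment (counts)
value 3: 3 assignments (counts)
value 2: 5 assignments
value 1: 7 assignments
value 0: 9 assignments
So 4 of the 25 assignments meet the threshold.

4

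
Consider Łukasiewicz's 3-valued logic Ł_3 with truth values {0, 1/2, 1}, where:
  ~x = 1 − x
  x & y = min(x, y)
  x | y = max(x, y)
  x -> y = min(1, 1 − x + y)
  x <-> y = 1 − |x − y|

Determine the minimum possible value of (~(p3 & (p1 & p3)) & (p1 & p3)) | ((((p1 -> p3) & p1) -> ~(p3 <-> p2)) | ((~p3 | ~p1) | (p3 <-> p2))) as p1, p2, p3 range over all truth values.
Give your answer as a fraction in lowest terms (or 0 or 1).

Take p1 = 1, p2 = 1/2, p3 = 1:
p1 & p3 = 1 & 1 = 1
p3 & (p1 & p3) = 1 & 1 = 1
~(p3 & (p1 & p3)) = ~1 = 0
p1 & p3 = 1 & 1 = 1
~(p3 & (p1 & p3)) & (p1 & p3) = 0 & 1 = 0
p1 -> p3 = 1 -> 1 = 1
(p1 -> p3) & p1 = 1 & 1 = 1
p3 <-> p2 = 1 <-> 1/2 = 1/2
~(p3 <-> p2) = ~1/2 = 1/2
((p1 -> p3) & p1) -> ~(p3 <-> p2) = 1 -> 1/2 = 1/2
~p3 = ~1 = 0
~p1 = ~1 = 0
~p3 | ~p1 = 0 | 0 = 0
p3 <-> p2 = 1 <-> 1/2 = 1/2
(~p3 | ~p1) | (p3 <-> p2) = 0 | 1/2 = 1/2
(((p1 -> p3) & p1) -> ~(p3 <-> p2)) | ((~p3 | ~p1) | (p3 <-> p2)) = 1/2 | 1/2 = 1/2
(~(p3 & (p1 & p3)) & (p1 & p3)) | ((((p1 -> p3) & p1) -> ~(p3 <-> p2)) | ((~p3 | ~p1) | (p3 <-> p2))) = 0 | 1/2 = 1/2
No assignment yields a value below 1/2, so this is the minimum.

1/2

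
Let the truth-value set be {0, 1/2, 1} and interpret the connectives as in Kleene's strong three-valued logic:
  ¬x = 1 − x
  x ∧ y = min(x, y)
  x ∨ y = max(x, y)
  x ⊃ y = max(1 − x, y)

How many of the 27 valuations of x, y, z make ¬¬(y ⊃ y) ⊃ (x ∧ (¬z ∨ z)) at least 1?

6

value 1: 6 assignments (counts)
value 1/2: 15 assignments
value 0: 6 assignments
So 6 of the 27 assignments meet the threshold.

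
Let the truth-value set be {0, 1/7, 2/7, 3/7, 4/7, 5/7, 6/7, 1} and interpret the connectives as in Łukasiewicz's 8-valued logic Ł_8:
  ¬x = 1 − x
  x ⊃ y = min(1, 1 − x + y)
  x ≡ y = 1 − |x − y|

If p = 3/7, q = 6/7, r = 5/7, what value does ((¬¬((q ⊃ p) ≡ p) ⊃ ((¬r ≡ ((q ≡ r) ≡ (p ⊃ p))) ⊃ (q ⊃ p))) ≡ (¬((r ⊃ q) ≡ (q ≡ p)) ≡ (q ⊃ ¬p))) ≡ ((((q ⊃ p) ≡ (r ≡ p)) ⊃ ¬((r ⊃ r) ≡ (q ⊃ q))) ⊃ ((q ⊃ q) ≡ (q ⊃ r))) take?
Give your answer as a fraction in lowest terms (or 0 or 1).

q ⊃ p = 6/7 ⊃ 3/7 = 4/7
(q ⊃ p) ≡ p = 4/7 ≡ 3/7 = 6/7
¬((q ⊃ p) ≡ p) = ¬6/7 = 1/7
¬¬((q ⊃ p) ≡ p) = ¬1/7 = 6/7
¬r = ¬5/7 = 2/7
q ≡ r = 6/7 ≡ 5/7 = 6/7
p ⊃ p = 3/7 ⊃ 3/7 = 1
(q ≡ r) ≡ (p ⊃ p) = 6/7 ≡ 1 = 6/7
¬r ≡ ((q ≡ r) ≡ (p ⊃ p)) = 2/7 ≡ 6/7 = 3/7
q ⊃ p = 6/7 ⊃ 3/7 = 4/7
(¬r ≡ ((q ≡ r) ≡ (p ⊃ p))) ⊃ (q ⊃ p) = 3/7 ⊃ 4/7 = 1
¬¬((q ⊃ p) ≡ p) ⊃ ((¬r ≡ ((q ≡ r) ≡ (p ⊃ p))) ⊃ (q ⊃ p)) = 6/7 ⊃ 1 = 1
r ⊃ q = 5/7 ⊃ 6/7 = 1
q ≡ p = 6/7 ≡ 3/7 = 4/7
(r ⊃ q) ≡ (q ≡ p) = 1 ≡ 4/7 = 4/7
¬((r ⊃ q) ≡ (q ≡ p)) = ¬4/7 = 3/7
¬p = ¬3/7 = 4/7
q ⊃ ¬p = 6/7 ⊃ 4/7 = 5/7
¬((r ⊃ q) ≡ (q ≡ p)) ≡ (q ⊃ ¬p) = 3/7 ≡ 5/7 = 5/7
(¬¬((q ⊃ p) ≡ p) ⊃ ((¬r ≡ ((q ≡ r) ≡ (p ⊃ p))) ⊃ (q ⊃ p))) ≡ (¬((r ⊃ q) ≡ (q ≡ p)) ≡ (q ⊃ ¬p)) = 1 ≡ 5/7 = 5/7
q ⊃ p = 6/7 ⊃ 3/7 = 4/7
r ≡ p = 5/7 ≡ 3/7 = 5/7
(q ⊃ p) ≡ (r ≡ p) = 4/7 ≡ 5/7 = 6/7
r ⊃ r = 5/7 ⊃ 5/7 = 1
q ⊃ q = 6/7 ⊃ 6/7 = 1
(r ⊃ r) ≡ (q ⊃ q) = 1 ≡ 1 = 1
¬((r ⊃ r) ≡ (q ⊃ q)) = ¬1 = 0
((q ⊃ p) ≡ (r ≡ p)) ⊃ ¬((r ⊃ r) ≡ (q ⊃ q)) = 6/7 ⊃ 0 = 1/7
q ⊃ q = 6/7 ⊃ 6/7 = 1
q ⊃ r = 6/7 ⊃ 5/7 = 6/7
(q ⊃ q) ≡ (q ⊃ r) = 1 ≡ 6/7 = 6/7
(((q ⊃ p) ≡ (r ≡ p)) ⊃ ¬((r ⊃ r) ≡ (q ⊃ q))) ⊃ ((q ⊃ q) ≡ (q ⊃ r)) = 1/7 ⊃ 6/7 = 1
((¬¬((q ⊃ p) ≡ p) ⊃ ((¬r ≡ ((q ≡ r) ≡ (p ⊃ p))) ⊃ (q ⊃ p))) ≡ (¬((r ⊃ q) ≡ (q ≡ p)) ≡ (q ⊃ ¬p))) ≡ ((((q ⊃ p) ≡ (r ≡ p)) ⊃ ¬((r ⊃ r) ≡ (q ⊃ q))) ⊃ ((q ⊃ q) ≡ (q ⊃ r))) = 5/7 ≡ 1 = 5/7

5/7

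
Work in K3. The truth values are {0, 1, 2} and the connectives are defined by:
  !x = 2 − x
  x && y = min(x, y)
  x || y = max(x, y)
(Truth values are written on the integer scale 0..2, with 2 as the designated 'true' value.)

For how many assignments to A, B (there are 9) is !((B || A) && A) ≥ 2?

A = 0, B = 0 ↦ 2  ≥
A = 0, B = 1 ↦ 2  ≥
A = 0, B = 2 ↦ 2  ≥
A = 1, B = 0 ↦ 1  <
A = 1, B = 1 ↦ 1  <
A = 1, B = 2 ↦ 1  <
A = 2, B = 0 ↦ 0  <
A = 2, B = 1 ↦ 0  <
A = 2, B = 2 ↦ 0  <
So 3 of the 9 assignments meet the threshold.

3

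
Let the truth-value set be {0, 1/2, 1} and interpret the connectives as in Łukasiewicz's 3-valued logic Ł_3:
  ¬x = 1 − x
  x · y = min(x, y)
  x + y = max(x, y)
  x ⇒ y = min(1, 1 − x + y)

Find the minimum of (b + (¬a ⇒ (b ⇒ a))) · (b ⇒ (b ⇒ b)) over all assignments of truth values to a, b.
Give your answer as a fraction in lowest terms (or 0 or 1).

Take a = 0, b = 1/2:
¬a = ¬0 = 1
b ⇒ a = 1/2 ⇒ 0 = 1/2
¬a ⇒ (b ⇒ a) = 1 ⇒ 1/2 = 1/2
b + (¬a ⇒ (b ⇒ a)) = 1/2 + 1/2 = 1/2
b ⇒ b = 1/2 ⇒ 1/2 = 1
b ⇒ (b ⇒ b) = 1/2 ⇒ 1 = 1
(b + (¬a ⇒ (b ⇒ a))) · (b ⇒ (b ⇒ b)) = 1/2 · 1 = 1/2
No assignment yields a value below 1/2, so this is the minimum.

1/2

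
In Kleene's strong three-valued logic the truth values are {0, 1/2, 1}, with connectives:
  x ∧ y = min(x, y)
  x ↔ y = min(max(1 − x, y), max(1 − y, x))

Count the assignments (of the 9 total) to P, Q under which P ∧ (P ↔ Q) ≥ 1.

P = 0, Q = 0 ↦ 0  <
P = 0, Q = 1/2 ↦ 0  <
P = 0, Q = 1 ↦ 0  <
P = 1/2, Q = 0 ↦ 1/2  <
P = 1/2, Q = 1/2 ↦ 1/2  <
P = 1/2, Q = 1 ↦ 1/2  <
P = 1, Q = 0 ↦ 0  <
P = 1, Q = 1/2 ↦ 1/2  <
P = 1, Q = 1 ↦ 1  ≥
So 1 of the 9 assignments meets the threshold.

1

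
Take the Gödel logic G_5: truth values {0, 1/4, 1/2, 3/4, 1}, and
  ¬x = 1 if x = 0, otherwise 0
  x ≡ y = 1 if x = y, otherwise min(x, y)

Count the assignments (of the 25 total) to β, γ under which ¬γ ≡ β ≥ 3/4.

6

value 1: 5 assignments (counts)
value 3/4: 1 assignment (counts)
value 1/2: 1 assignment
value 1/4: 1 assignment
value 0: 17 assignments
So 6 of the 25 assignments meet the threshold.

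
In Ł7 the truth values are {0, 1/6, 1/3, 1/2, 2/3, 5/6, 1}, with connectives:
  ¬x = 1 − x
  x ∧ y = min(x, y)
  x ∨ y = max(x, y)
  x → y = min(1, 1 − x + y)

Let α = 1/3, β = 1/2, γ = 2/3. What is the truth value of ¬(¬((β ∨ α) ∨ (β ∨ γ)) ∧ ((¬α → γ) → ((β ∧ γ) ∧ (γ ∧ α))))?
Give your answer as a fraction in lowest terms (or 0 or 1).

β ∨ α = 1/2 ∨ 1/3 = 1/2
β ∨ γ = 1/2 ∨ 2/3 = 2/3
(β ∨ α) ∨ (β ∨ γ) = 1/2 ∨ 2/3 = 2/3
¬((β ∨ α) ∨ (β ∨ γ)) = ¬2/3 = 1/3
¬α = ¬1/3 = 2/3
¬α → γ = 2/3 → 2/3 = 1
β ∧ γ = 1/2 ∧ 2/3 = 1/2
γ ∧ α = 2/3 ∧ 1/3 = 1/3
(β ∧ γ) ∧ (γ ∧ α) = 1/2 ∧ 1/3 = 1/3
(¬α → γ) → ((β ∧ γ) ∧ (γ ∧ α)) = 1 → 1/3 = 1/3
¬((β ∨ α) ∨ (β ∨ γ)) ∧ ((¬α → γ) → ((β ∧ γ) ∧ (γ ∧ α))) = 1/3 ∧ 1/3 = 1/3
¬(¬((β ∨ α) ∨ (β ∨ γ)) ∧ ((¬α → γ) → ((β ∧ γ) ∧ (γ ∧ α)))) = ¬1/3 = 2/3

2/3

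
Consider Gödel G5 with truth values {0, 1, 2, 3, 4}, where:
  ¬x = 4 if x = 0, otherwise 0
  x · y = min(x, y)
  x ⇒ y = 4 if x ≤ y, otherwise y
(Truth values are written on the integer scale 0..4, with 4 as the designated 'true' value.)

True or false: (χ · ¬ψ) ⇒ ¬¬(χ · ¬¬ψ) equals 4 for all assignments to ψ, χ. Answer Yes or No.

No

Counterexample: take ψ = 0, χ = 1.
¬ψ = ¬0 = 4
χ · ¬ψ = 1 · 4 = 1
¬ψ = ¬0 = 4
¬¬ψ = ¬4 = 0
χ · ¬¬ψ = 1 · 0 = 0
¬(χ · ¬¬ψ) = ¬0 = 4
¬¬(χ · ¬¬ψ) = ¬4 = 0
(χ · ¬ψ) ⇒ ¬¬(χ · ¬¬ψ) = 1 ⇒ 0 = 0
This gives 0 ≠ 4.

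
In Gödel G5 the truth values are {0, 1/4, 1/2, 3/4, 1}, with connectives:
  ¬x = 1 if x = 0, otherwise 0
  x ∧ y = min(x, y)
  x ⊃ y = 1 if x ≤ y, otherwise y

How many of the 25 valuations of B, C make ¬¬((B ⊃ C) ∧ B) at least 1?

16

value 1: 16 assignments (counts)
value 0: 9 assignments
So 16 of the 25 assignments meet the threshold.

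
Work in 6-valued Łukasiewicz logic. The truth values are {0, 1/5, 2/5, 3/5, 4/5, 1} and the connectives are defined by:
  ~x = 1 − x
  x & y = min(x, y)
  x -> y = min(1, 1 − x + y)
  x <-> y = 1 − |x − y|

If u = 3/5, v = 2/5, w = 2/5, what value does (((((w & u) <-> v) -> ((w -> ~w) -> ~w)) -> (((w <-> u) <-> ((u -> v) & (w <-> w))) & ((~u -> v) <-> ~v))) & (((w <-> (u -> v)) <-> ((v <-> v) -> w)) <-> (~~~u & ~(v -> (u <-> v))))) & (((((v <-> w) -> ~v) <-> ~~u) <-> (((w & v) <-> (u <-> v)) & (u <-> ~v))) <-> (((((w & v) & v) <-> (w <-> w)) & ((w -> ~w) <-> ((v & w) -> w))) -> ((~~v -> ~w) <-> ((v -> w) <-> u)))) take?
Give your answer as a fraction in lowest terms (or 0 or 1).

w & u = 2/5 & 3/5 = 2/5
(w & u) <-> v = 2/5 <-> 2/5 = 1
~w = ~2/5 = 3/5
w -> ~w = 2/5 -> 3/5 = 1
~w = ~2/5 = 3/5
(w -> ~w) -> ~w = 1 -> 3/5 = 3/5
((w & u) <-> v) -> ((w -> ~w) -> ~w) = 1 -> 3/5 = 3/5
w <-> u = 2/5 <-> 3/5 = 4/5
u -> v = 3/5 -> 2/5 = 4/5
w <-> w = 2/5 <-> 2/5 = 1
(u -> v) & (w <-> w) = 4/5 & 1 = 4/5
(w <-> u) <-> ((u -> v) & (w <-> w)) = 4/5 <-> 4/5 = 1
~u = ~3/5 = 2/5
~u -> v = 2/5 -> 2/5 = 1
~v = ~2/5 = 3/5
(~u -> v) <-> ~v = 1 <-> 3/5 = 3/5
((w <-> u) <-> ((u -> v) & (w <-> w))) & ((~u -> v) <-> ~v) = 1 & 3/5 = 3/5
(((w & u) <-> v) -> ((w -> ~w) -> ~w)) -> (((w <-> u) <-> ((u -> v) & (w <-> w))) & ((~u -> v) <-> ~v)) = 3/5 -> 3/5 = 1
u -> v = 3/5 -> 2/5 = 4/5
w <-> (u -> v) = 2/5 <-> 4/5 = 3/5
v <-> v = 2/5 <-> 2/5 = 1
(v <-> v) -> w = 1 -> 2/5 = 2/5
(w <-> (u -> v)) <-> ((v <-> v) -> w) = 3/5 <-> 2/5 = 4/5
~u = ~3/5 = 2/5
~~u = ~2/5 = 3/5
~~~u = ~3/5 = 2/5
u <-> v = 3/5 <-> 2/5 = 4/5
v -> (u <-> v) = 2/5 -> 4/5 = 1
~(v -> (u <-> v)) = ~1 = 0
~~~u & ~(v -> (u <-> v)) = 2/5 & 0 = 0
((w <-> (u -> v)) <-> ((v <-> v) -> w)) <-> (~~~u & ~(v -> (u <-> v))) = 4/5 <-> 0 = 1/5
((((w & u) <-> v) -> ((w -> ~w) -> ~w)) -> (((w <-> u) <-> ((u -> v) & (w <-> w))) & ((~u -> v) <-> ~v))) & (((w <-> (u -> v)) <-> ((v <-> v) -> w)) <-> (~~~u & ~(v -> (u <-> v)))) = 1 & 1/5 = 1/5
v <-> w = 2/5 <-> 2/5 = 1
~v = ~2/5 = 3/5
(v <-> w) -> ~v = 1 -> 3/5 = 3/5
~u = ~3/5 = 2/5
~~u = ~2/5 = 3/5
((v <-> w) -> ~v) <-> ~~u = 3/5 <-> 3/5 = 1
w & v = 2/5 & 2/5 = 2/5
u <-> v = 3/5 <-> 2/5 = 4/5
(w & v) <-> (u <-> v) = 2/5 <-> 4/5 = 3/5
~v = ~2/5 = 3/5
u <-> ~v = 3/5 <-> 3/5 = 1
((w & v) <-> (u <-> v)) & (u <-> ~v) = 3/5 & 1 = 3/5
(((v <-> w) -> ~v) <-> ~~u) <-> (((w & v) <-> (u <-> v)) & (u <-> ~v)) = 1 <-> 3/5 = 3/5
w & v = 2/5 & 2/5 = 2/5
(w & v) & v = 2/5 & 2/5 = 2/5
w <-> w = 2/5 <-> 2/5 = 1
((w & v) & v) <-> (w <-> w) = 2/5 <-> 1 = 2/5
~w = ~2/5 = 3/5
w -> ~w = 2/5 -> 3/5 = 1
v & w = 2/5 & 2/5 = 2/5
(v & w) -> w = 2/5 -> 2/5 = 1
(w -> ~w) <-> ((v & w) -> w) = 1 <-> 1 = 1
(((w & v) & v) <-> (w <-> w)) & ((w -> ~w) <-> ((v & w) -> w)) = 2/5 & 1 = 2/5
~v = ~2/5 = 3/5
~~v = ~3/5 = 2/5
~w = ~2/5 = 3/5
~~v -> ~w = 2/5 -> 3/5 = 1
v -> w = 2/5 -> 2/5 = 1
(v -> w) <-> u = 1 <-> 3/5 = 3/5
(~~v -> ~w) <-> ((v -> w) <-> u) = 1 <-> 3/5 = 3/5
((((w & v) & v) <-> (w <-> w)) & ((w -> ~w) <-> ((v & w) -> w))) -> ((~~v -> ~w) <-> ((v -> w) <-> u)) = 2/5 -> 3/5 = 1
((((v <-> w) -> ~v) <-> ~~u) <-> (((w & v) <-> (u <-> v)) & (u <-> ~v))) <-> (((((w & v) & v) <-> (w <-> w)) & ((w -> ~w) <-> ((v & w) -> w))) -> ((~~v -> ~w) <-> ((v -> w) <-> u))) = 3/5 <-> 1 = 3/5
(((((w & u) <-> v) -> ((w -> ~w) -> ~w)) -> (((w <-> u) <-> ((u -> v) & (w <-> w))) & ((~u -> v) <-> ~v))) & (((w <-> (u -> v)) <-> ((v <-> v) -> w)) <-> (~~~u & ~(v -> (u <-> v))))) & (((((v <-> w) -> ~v) <-> ~~u) <-> (((w & v) <-> (u <-> v)) & (u <-> ~v))) <-> (((((w & v) & v) <-> (w <-> w)) & ((w -> ~w) <-> ((v & w) -> w))) -> ((~~v -> ~w) <-> ((v -> w) <-> u)))) = 1/5 & 3/5 = 1/5

1/5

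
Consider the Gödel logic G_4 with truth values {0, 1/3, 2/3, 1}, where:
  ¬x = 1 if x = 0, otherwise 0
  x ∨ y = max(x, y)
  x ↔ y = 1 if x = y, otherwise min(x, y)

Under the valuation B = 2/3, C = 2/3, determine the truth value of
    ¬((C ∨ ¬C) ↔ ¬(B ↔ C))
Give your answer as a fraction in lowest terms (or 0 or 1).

1

¬C = ¬2/3 = 0
C ∨ ¬C = 2/3 ∨ 0 = 2/3
B ↔ C = 2/3 ↔ 2/3 = 1
¬(B ↔ C) = ¬1 = 0
(C ∨ ¬C) ↔ ¬(B ↔ C) = 2/3 ↔ 0 = 0
¬((C ∨ ¬C) ↔ ¬(B ↔ C)) = ¬0 = 1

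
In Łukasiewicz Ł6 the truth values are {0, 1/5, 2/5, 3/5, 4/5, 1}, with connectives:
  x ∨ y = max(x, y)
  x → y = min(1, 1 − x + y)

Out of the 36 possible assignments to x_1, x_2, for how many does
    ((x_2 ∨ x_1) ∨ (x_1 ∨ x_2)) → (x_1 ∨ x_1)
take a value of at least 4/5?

value 1: 21 assignments (counts)
value 4/5: 5 assignments (counts)
value 3/5: 4 assignments
value 2/5: 3 assignments
value 1/5: 2 assignments
value 0: 1 assignment
So 26 of the 36 assignments meet the threshold.

26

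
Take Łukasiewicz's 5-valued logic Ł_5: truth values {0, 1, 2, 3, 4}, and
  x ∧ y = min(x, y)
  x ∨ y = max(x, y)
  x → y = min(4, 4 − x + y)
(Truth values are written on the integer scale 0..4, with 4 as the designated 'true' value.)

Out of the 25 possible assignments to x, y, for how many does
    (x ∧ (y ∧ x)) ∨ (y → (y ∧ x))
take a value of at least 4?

15

value 4: 15 assignments (counts)
value 3: 4 assignments
value 2: 3 assignments
value 1: 2 assignments
value 0: 1 assignment
So 15 of the 25 assignments meet the threshold.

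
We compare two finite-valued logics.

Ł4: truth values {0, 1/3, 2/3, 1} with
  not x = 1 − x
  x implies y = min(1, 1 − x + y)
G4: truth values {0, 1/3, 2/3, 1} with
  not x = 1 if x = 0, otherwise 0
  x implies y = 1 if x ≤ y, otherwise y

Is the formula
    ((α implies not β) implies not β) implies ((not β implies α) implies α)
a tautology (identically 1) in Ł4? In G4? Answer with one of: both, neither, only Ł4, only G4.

only Ł4

In Ł4: every assignment gives 1 — tautology.
In G4: at α = 1/3, β = 1/3 the value is 1/3 — not a tautology.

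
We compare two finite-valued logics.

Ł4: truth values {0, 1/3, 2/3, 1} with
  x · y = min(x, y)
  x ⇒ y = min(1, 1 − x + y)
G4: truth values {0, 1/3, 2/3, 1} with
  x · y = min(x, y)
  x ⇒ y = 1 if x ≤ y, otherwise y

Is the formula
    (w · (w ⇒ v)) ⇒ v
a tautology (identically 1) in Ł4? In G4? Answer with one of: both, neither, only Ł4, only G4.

only G4

In Ł4: at v = 0, w = 1/3 the value is 2/3 — not a tautology.
In G4: every assignment gives 1 — tautology.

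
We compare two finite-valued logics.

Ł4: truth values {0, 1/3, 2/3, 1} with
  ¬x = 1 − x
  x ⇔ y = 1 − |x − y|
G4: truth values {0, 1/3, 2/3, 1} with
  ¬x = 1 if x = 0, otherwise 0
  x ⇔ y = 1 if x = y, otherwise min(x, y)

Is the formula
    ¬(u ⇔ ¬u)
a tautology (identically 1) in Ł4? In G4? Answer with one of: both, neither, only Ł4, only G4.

only G4

In Ł4: at u = 1/3 the value is 1/3 — not a tautology.
In G4: every assignment gives 1 — tautology.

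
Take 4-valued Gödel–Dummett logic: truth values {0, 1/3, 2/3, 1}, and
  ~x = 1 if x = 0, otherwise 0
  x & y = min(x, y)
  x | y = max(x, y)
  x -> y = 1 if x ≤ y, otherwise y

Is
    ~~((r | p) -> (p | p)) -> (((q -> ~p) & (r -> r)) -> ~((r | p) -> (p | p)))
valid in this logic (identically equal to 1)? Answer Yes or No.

No

Counterexample: take p = 0, q = 0, r = 0.
r | p = 0 | 0 = 0
p | p = 0 | 0 = 0
(r | p) -> (p | p) = 0 -> 0 = 1
~((r | p) -> (p | p)) = ~1 = 0
~~((r | p) -> (p | p)) = ~0 = 1
~p = ~0 = 1
q -> ~p = 0 -> 1 = 1
r -> r = 0 -> 0 = 1
(q -> ~p) & (r -> r) = 1 & 1 = 1
((q -> ~p) & (r -> r)) -> ~((r | p) -> (p | p)) = 1 -> 0 = 0
~~((r | p) -> (p | p)) -> (((q -> ~p) & (r -> r)) -> ~((r | p) -> (p | p))) = 1 -> 0 = 0
This gives 0 ≠ 1.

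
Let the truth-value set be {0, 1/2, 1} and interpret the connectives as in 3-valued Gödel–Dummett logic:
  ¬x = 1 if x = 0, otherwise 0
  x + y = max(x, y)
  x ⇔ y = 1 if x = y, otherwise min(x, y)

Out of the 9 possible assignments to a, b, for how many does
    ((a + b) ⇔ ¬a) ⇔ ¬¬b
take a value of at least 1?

4

a = 0, b = 0 ↦ 1  ≥
a = 0, b = 1/2 ↦ 1/2  <
a = 0, b = 1 ↦ 1  ≥
a = 1/2, b = 0 ↦ 1  ≥
a = 1/2, b = 1/2 ↦ 0  <
a = 1/2, b = 1 ↦ 0  <
a = 1, b = 0 ↦ 1  ≥
a = 1, b = 1/2 ↦ 0  <
a = 1, b = 1 ↦ 0  <
So 4 of the 9 assignments meet the threshold.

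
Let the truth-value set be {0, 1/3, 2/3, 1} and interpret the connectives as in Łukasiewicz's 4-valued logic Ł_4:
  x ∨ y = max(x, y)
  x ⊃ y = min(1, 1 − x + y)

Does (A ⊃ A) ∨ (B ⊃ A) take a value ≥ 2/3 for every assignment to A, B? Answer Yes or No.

Yes

A = 0, B = 0 ↦ 1
A = 0, B = 1/3 ↦ 1
A = 0, B = 2/3 ↦ 1
A = 0, B = 1 ↦ 1
A = 1/3, B = 0 ↦ 1
A = 1/3, B = 1/3 ↦ 1
A = 1/3, B = 2/3 ↦ 1
A = 1/3, B = 1 ↦ 1
A = 2/3, B = 0 ↦ 1
A = 2/3, B = 1/3 ↦ 1
A = 2/3, B = 2/3 ↦ 1
A = 2/3, B = 1 ↦ 1
A = 1, B = 0 ↦ 1
A = 1, B = 1/3 ↦ 1
A = 1, B = 2/3 ↦ 1
A = 1, B = 1 ↦ 1
Every assignment gives a value ≥ 2/3.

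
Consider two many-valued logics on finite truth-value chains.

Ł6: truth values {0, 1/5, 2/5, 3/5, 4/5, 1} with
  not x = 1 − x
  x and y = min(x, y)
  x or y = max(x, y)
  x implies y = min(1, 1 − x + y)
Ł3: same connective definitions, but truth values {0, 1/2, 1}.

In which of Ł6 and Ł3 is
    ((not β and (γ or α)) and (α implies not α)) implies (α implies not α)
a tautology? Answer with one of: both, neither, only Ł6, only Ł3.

both

In Ł6: every assignment gives 1 — tautology.
In Ł3: every assignment gives 1 — tautology.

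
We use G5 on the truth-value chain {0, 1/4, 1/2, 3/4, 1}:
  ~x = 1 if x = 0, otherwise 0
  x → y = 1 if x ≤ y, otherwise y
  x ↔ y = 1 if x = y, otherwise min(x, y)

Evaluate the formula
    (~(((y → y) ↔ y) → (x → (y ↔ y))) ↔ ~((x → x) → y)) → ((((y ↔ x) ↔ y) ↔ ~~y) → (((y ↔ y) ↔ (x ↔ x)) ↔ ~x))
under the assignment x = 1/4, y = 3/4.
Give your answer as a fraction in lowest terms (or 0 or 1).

y → y = 3/4 → 3/4 = 1
(y → y) ↔ y = 1 ↔ 3/4 = 3/4
y ↔ y = 3/4 ↔ 3/4 = 1
x → (y ↔ y) = 1/4 → 1 = 1
((y → y) ↔ y) → (x → (y ↔ y)) = 3/4 → 1 = 1
~(((y → y) ↔ y) → (x → (y ↔ y))) = ~1 = 0
x → x = 1/4 → 1/4 = 1
(x → x) → y = 1 → 3/4 = 3/4
~((x → x) → y) = ~3/4 = 0
~(((y → y) ↔ y) → (x → (y ↔ y))) ↔ ~((x → x) → y) = 0 ↔ 0 = 1
y ↔ x = 3/4 ↔ 1/4 = 1/4
(y ↔ x) ↔ y = 1/4 ↔ 3/4 = 1/4
~y = ~3/4 = 0
~~y = ~0 = 1
((y ↔ x) ↔ y) ↔ ~~y = 1/4 ↔ 1 = 1/4
y ↔ y = 3/4 ↔ 3/4 = 1
x ↔ x = 1/4 ↔ 1/4 = 1
(y ↔ y) ↔ (x ↔ x) = 1 ↔ 1 = 1
~x = ~1/4 = 0
((y ↔ y) ↔ (x ↔ x)) ↔ ~x = 1 ↔ 0 = 0
(((y ↔ x) ↔ y) ↔ ~~y) → (((y ↔ y) ↔ (x ↔ x)) ↔ ~x) = 1/4 → 0 = 0
(~(((y → y) ↔ y) → (x → (y ↔ y))) ↔ ~((x → x) → y)) → ((((y ↔ x) ↔ y) ↔ ~~y) → (((y ↔ y) ↔ (x ↔ x)) ↔ ~x)) = 1 → 0 = 0

0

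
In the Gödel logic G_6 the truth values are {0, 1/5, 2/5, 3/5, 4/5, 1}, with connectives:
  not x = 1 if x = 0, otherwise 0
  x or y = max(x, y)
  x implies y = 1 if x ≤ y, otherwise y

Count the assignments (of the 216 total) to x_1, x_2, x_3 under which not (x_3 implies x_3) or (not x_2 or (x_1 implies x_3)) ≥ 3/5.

156

value 1: 141 assignments (counts)
value 4/5: 5 assignments (counts)
value 3/5: 10 assignments (counts)
value 2/5: 15 assignments
value 1/5: 20 assignments
value 0: 25 assignments
So 156 of the 216 assignments meet the threshold.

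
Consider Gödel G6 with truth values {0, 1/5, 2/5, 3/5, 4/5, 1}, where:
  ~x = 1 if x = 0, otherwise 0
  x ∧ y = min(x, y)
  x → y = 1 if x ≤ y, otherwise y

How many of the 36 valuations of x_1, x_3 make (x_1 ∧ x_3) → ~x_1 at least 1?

11

value 1: 11 assignments (counts)
value 0: 25 assignments
So 11 of the 36 assignments meet the threshold.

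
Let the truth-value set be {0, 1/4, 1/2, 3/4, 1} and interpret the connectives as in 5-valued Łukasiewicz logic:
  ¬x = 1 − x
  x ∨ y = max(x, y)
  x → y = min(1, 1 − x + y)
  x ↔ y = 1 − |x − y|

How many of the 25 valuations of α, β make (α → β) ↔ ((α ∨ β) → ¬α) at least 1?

11

value 1: 11 assignments (counts)
value 3/4: 7 assignments
value 1/2: 4 assignments
value 1/4: 2 assignments
value 0: 1 assignment
So 11 of the 25 assignments meet the threshold.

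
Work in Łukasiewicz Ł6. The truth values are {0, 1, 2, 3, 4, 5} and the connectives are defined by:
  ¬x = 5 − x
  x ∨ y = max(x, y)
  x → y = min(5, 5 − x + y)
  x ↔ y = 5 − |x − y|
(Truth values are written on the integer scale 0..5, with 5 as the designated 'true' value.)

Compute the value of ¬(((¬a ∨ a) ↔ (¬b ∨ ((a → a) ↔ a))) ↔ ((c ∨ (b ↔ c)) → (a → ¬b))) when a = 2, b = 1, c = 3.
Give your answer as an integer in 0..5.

1

¬a = ¬2 = 3
¬a ∨ a = 3 ∨ 2 = 3
¬b = ¬1 = 4
a → a = 2 → 2 = 5
(a → a) ↔ a = 5 ↔ 2 = 2
¬b ∨ ((a → a) ↔ a) = 4 ∨ 2 = 4
(¬a ∨ a) ↔ (¬b ∨ ((a → a) ↔ a)) = 3 ↔ 4 = 4
b ↔ c = 1 ↔ 3 = 3
c ∨ (b ↔ c) = 3 ∨ 3 = 3
¬b = ¬1 = 4
a → ¬b = 2 → 4 = 5
(c ∨ (b ↔ c)) → (a → ¬b) = 3 → 5 = 5
((¬a ∨ a) ↔ (¬b ∨ ((a → a) ↔ a))) ↔ ((c ∨ (b ↔ c)) → (a → ¬b)) = 4 ↔ 5 = 4
¬(((¬a ∨ a) ↔ (¬b ∨ ((a → a) ↔ a))) ↔ ((c ∨ (b ↔ c)) → (a → ¬b))) = ¬4 = 1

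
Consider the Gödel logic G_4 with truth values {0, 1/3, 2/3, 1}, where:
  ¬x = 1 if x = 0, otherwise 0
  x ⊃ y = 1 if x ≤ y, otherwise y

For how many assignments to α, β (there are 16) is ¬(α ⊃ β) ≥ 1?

α = 0, β = 0 ↦ 0  <
α = 0, β = 1/3 ↦ 0  <
α = 0, β = 2/3 ↦ 0  <
α = 0, β = 1 ↦ 0  <
α = 1/3, β = 0 ↦ 1  ≥
α = 1/3, β = 1/3 ↦ 0  <
α = 1/3, β = 2/3 ↦ 0  <
α = 1/3, β = 1 ↦ 0  <
α = 2/3, β = 0 ↦ 1  ≥
α = 2/3, β = 1/3 ↦ 0  <
α = 2/3, β = 2/3 ↦ 0  <
α = 2/3, β = 1 ↦ 0  <
α = 1, β = 0 ↦ 1  ≥
α = 1, β = 1/3 ↦ 0  <
α = 1, β = 2/3 ↦ 0  <
α = 1, β = 1 ↦ 0  <
So 3 of the 16 assignments meet the threshold.

3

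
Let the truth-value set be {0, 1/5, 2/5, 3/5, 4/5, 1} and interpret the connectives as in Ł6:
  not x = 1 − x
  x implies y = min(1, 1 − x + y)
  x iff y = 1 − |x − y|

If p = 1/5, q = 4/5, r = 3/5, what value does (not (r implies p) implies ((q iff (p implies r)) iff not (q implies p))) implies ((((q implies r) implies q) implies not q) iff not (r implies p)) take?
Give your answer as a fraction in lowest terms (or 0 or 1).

4/5

r implies p = 3/5 implies 1/5 = 3/5
not (r implies p) = not 3/5 = 2/5
p implies r = 1/5 implies 3/5 = 1
q iff (p implies r) = 4/5 iff 1 = 4/5
q implies p = 4/5 implies 1/5 = 2/5
not (q implies p) = not 2/5 = 3/5
(q iff (p implies r)) iff not (q implies p) = 4/5 iff 3/5 = 4/5
not (r implies p) implies ((q iff (p implies r)) iff not (q implies p)) = 2/5 implies 4/5 = 1
q implies r = 4/5 implies 3/5 = 4/5
(q implies r) implies q = 4/5 implies 4/5 = 1
not q = not 4/5 = 1/5
((q implies r) implies q) implies not q = 1 implies 1/5 = 1/5
r implies p = 3/5 implies 1/5 = 3/5
not (r implies p) = not 3/5 = 2/5
(((q implies r) implies q) implies not q) iff not (r implies p) = 1/5 iff 2/5 = 4/5
(not (r implies p) implies ((q iff (p implies r)) iff not (q implies p))) implies ((((q implies r) implies q) implies not q) iff not (r implies p)) = 1 implies 4/5 = 4/5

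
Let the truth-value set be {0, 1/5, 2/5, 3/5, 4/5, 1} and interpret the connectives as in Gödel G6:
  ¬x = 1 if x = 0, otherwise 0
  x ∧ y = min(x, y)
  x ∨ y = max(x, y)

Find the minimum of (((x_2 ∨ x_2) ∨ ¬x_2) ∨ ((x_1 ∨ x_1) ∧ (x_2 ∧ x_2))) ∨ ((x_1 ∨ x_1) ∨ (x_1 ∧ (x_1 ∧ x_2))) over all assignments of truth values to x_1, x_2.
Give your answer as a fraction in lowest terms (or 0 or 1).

1/5

Take x_1 = 0, x_2 = 1/5:
x_2 ∨ x_2 = 1/5 ∨ 1/5 = 1/5
¬x_2 = ¬1/5 = 0
(x_2 ∨ x_2) ∨ ¬x_2 = 1/5 ∨ 0 = 1/5
x_1 ∨ x_1 = 0 ∨ 0 = 0
x_2 ∧ x_2 = 1/5 ∧ 1/5 = 1/5
(x_1 ∨ x_1) ∧ (x_2 ∧ x_2) = 0 ∧ 1/5 = 0
((x_2 ∨ x_2) ∨ ¬x_2) ∨ ((x_1 ∨ x_1) ∧ (x_2 ∧ x_2)) = 1/5 ∨ 0 = 1/5
x_1 ∨ x_1 = 0 ∨ 0 = 0
x_1 ∧ x_2 = 0 ∧ 1/5 = 0
x_1 ∧ (x_1 ∧ x_2) = 0 ∧ 0 = 0
(x_1 ∨ x_1) ∨ (x_1 ∧ (x_1 ∧ x_2)) = 0 ∨ 0 = 0
(((x_2 ∨ x_2) ∨ ¬x_2) ∨ ((x_1 ∨ x_1) ∧ (x_2 ∧ x_2))) ∨ ((x_1 ∨ x_1) ∨ (x_1 ∧ (x_1 ∧ x_2))) = 1/5 ∨ 0 = 1/5
No assignment yields a value below 1/5, so this is the minimum.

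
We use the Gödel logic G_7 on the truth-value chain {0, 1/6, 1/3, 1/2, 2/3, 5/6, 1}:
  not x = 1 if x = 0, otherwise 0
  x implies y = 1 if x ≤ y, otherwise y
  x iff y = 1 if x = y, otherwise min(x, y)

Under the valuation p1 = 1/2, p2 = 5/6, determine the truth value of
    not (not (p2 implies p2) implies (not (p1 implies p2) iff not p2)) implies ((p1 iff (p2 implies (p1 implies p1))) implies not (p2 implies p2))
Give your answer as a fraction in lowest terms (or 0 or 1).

p2 implies p2 = 5/6 implies 5/6 = 1
not (p2 implies p2) = not 1 = 0
p1 implies p2 = 1/2 implies 5/6 = 1
not (p1 implies p2) = not 1 = 0
not p2 = not 5/6 = 0
not (p1 implies p2) iff not p2 = 0 iff 0 = 1
not (p2 implies p2) implies (not (p1 implies p2) iff not p2) = 0 implies 1 = 1
not (not (p2 implies p2) implies (not (p1 implies p2) iff not p2)) = not 1 = 0
p1 implies p1 = 1/2 implies 1/2 = 1
p2 implies (p1 implies p1) = 5/6 implies 1 = 1
p1 iff (p2 implies (p1 implies p1)) = 1/2 iff 1 = 1/2
p2 implies p2 = 5/6 implies 5/6 = 1
not (p2 implies p2) = not 1 = 0
(p1 iff (p2 implies (p1 implies p1))) implies not (p2 implies p2) = 1/2 implies 0 = 0
not (not (p2 implies p2) implies (not (p1 implies p2) iff not p2)) implies ((p1 iff (p2 implies (p1 implies p1))) implies not (p2 implies p2)) = 0 implies 0 = 1

1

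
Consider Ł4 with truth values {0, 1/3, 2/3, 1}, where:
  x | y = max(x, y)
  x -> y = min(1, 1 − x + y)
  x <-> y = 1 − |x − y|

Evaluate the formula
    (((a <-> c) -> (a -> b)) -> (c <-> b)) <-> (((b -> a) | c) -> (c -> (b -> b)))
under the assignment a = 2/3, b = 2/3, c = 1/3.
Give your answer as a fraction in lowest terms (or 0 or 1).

a <-> c = 2/3 <-> 1/3 = 2/3
a -> b = 2/3 -> 2/3 = 1
(a <-> c) -> (a -> b) = 2/3 -> 1 = 1
c <-> b = 1/3 <-> 2/3 = 2/3
((a <-> c) -> (a -> b)) -> (c <-> b) = 1 -> 2/3 = 2/3
b -> a = 2/3 -> 2/3 = 1
(b -> a) | c = 1 | 1/3 = 1
b -> b = 2/3 -> 2/3 = 1
c -> (b -> b) = 1/3 -> 1 = 1
((b -> a) | c) -> (c -> (b -> b)) = 1 -> 1 = 1
(((a <-> c) -> (a -> b)) -> (c <-> b)) <-> (((b -> a) | c) -> (c -> (b -> b))) = 2/3 <-> 1 = 2/3

2/3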